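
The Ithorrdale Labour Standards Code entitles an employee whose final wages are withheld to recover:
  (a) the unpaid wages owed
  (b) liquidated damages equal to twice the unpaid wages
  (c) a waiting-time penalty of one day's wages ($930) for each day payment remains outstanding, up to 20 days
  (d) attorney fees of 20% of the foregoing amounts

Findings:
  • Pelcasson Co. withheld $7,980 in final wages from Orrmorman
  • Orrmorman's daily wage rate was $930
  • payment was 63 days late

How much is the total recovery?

$51,048

Doubled: 2 × $7,980 = $15,960
Penalty days: min(63, 20) = 20
Waiting-time penalty: 20 × $930 = $18,600
Subtotal: $7,980 + $15,960 + $18,600 = $42,540
Attorney fees: 20% of $42,540 = $8,508
Total award: $42,540 + $8,508 = $51,048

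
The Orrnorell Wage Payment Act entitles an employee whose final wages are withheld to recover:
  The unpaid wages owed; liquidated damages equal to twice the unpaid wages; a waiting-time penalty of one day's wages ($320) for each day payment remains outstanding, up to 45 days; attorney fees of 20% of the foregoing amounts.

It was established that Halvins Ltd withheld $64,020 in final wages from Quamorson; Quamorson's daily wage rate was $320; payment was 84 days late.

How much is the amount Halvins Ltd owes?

$247,752

Doubled: 2 × $64,020 = $128,040
Penalty days: min(84, 45) = 45
Waiting-time penalty: 45 × $320 = $14,400
Subtotal: $64,020 + $128,040 + $14,400 = $206,460
Attorney fees: 20% of $206,460 = $41,292
Total award: $206,460 + $41,292 = $247,752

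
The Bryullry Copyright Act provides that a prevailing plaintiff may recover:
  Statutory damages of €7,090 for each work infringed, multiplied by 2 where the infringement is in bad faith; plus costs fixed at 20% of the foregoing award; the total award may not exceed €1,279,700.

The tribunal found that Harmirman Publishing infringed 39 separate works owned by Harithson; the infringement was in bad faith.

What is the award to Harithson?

Statutory damages: 39 × €7,090 = €276,510
Doubled: 2 × €276,510 = €553,020
Costs: 20% of €553,020 = €110,604
Award plus costs: €553,020 + €110,604 = €663,624
Cap at €1,279,700: €663,624 is within the cap, no reduction.

€663,624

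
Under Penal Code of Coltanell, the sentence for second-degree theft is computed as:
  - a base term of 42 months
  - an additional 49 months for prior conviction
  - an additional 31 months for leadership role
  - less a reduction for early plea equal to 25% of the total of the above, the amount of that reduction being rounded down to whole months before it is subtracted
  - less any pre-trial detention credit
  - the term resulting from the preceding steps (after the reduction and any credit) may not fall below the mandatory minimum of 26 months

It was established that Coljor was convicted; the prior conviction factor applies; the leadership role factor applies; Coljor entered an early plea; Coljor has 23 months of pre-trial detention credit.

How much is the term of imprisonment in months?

69 months

Prior conviction enhancement: +49 months
Leadership role enhancement: +31 months
Adjusted term: 42 months + 49 months + 31 months = 122 months
Early plea reduction: 25% of 122 months = 30 months (rounded down)
After reduction: 122 − 30 = 92 months
Less pre-trial detention credit: 92 months − 23 months = 69 months
Minimum 26 months: 69 months meets the minimum, no increase.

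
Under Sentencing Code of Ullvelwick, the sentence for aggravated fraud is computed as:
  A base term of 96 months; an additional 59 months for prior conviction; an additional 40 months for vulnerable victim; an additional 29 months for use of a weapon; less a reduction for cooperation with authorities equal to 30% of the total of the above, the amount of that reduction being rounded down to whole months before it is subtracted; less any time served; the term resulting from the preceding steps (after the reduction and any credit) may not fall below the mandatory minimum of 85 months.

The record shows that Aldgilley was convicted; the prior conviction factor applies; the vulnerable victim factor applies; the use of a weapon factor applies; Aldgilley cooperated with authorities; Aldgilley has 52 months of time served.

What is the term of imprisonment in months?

105 months

Prior conviction enhancement: +59 months
Vulnerable victim enhancement: +40 months
Use of a weapon enhancement: +29 months
Adjusted term: 96 months + 59 months + 40 months + 29 months = 224 months
Cooperation with authorities reduction: 30% of 224 months = 67 months (rounded down)
After reduction: 224 − 67 = 157 months
Less time served: 157 months − 52 months = 105 months
Minimum 85 months: 105 months meets the minimum, no increase.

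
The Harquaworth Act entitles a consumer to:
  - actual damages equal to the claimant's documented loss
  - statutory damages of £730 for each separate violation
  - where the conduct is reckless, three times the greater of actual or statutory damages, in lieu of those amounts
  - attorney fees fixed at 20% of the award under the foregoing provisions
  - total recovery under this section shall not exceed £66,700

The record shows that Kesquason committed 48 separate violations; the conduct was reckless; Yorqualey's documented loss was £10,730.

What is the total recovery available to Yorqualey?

Total recovery: £66,700

Statutory damages: 48 × £730 = £35,040
Greater of actual damages (£10,730) or statutory damages (£35,040): £35,040
Trebled: 3 × £35,040 = £105,120
Attorney fees: 20% of £105,120 = £21,024
Total before cap: £105,120 + £21,024 = £126,144
Cap at £66,700: £126,144 exceeds the cap → £66,700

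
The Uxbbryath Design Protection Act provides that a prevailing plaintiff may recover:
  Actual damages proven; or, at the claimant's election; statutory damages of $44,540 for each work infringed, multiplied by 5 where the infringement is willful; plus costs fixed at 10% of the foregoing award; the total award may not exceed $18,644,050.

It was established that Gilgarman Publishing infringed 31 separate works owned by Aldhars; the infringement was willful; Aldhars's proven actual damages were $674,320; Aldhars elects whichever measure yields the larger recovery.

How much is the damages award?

Statutory damages: 31 × $44,540 = $1,380,740
Multiplied by 5: 5 × $1,380,740 = $6,903,700
Greater of actual damages ($674,320) or enhanced statutory damages ($6,903,700): $6,903,700
Costs: 10% of $6,903,700 = $690,370
Award plus costs: $6,903,700 + $690,370 = $7,594,070
Cap at $18,644,050: $7,594,070 is within the cap, no reduction.

$7,594,070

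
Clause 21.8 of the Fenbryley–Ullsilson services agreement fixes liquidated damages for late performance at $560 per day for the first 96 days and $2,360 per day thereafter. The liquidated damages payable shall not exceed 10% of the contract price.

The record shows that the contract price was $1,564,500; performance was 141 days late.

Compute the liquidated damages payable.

First 96 days: 96 × $560 = $53,760
Remaining days: (141 − 96) × $2,360 = $106,200
Accrued per-day damages: $53,760 + $106,200 = $159,960
Cap: 10% of $1,564,500 = $156,450
Cap at $156,450: $159,960 exceeds the cap → $156,450

$156,450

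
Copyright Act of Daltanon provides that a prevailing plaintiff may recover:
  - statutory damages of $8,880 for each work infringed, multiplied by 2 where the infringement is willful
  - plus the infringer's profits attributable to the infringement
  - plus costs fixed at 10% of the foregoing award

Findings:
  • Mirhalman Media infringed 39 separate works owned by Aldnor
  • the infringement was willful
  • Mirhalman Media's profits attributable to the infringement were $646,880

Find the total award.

$1,473,472

Statutory damages: 39 × $8,880 = $346,320
Doubled: 2 × $346,320 = $692,640
Combined award: $692,640 + $646,880 = $1,339,520
Costs: 10% of $1,339,520 = $133,952
Award plus costs: $1,339,520 + $133,952 = $1,473,472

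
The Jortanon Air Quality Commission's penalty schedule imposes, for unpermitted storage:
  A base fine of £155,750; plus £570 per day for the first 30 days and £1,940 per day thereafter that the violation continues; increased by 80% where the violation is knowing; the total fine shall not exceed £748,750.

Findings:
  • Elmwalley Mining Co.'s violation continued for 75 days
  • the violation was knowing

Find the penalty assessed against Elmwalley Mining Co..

£468,270

First 30 days: 30 × £570 = £17,100
Remaining days: (75 − 30) × £1,940 = £87,300
Per-day component: £17,100 + £87,300 = £104,400
Base plus per-day: £155,750 + £104,400 = £260,150
Enhancement: 80% of £260,150 = £208,120
Enhanced fine: £260,150 + £208,120 = £468,270
Cap at £748,750: £468,270 is within the cap, no reduction.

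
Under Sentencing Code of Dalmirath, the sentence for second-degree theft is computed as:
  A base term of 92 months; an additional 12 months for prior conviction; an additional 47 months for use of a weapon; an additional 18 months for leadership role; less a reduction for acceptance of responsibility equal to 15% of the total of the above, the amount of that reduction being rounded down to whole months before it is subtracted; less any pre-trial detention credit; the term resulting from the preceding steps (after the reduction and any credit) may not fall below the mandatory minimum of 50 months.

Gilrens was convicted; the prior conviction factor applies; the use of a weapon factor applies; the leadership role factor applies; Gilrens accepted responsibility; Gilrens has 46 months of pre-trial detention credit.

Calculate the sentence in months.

Sentence: 98 months

Prior conviction enhancement: +12 months
Use of a weapon enhancement: +47 months
Leadership role enhancement: +18 months
Adjusted term: 92 months + 12 months + 47 months + 18 months = 169 months
Acceptance of responsibility reduction: 15% of 169 months = 25 months (rounded down)
After reduction: 169 − 25 = 144 months
Less pre-trial detention credit: 144 months − 46 months = 98 months
Minimum 50 months: 98 months meets the minimum, no increase.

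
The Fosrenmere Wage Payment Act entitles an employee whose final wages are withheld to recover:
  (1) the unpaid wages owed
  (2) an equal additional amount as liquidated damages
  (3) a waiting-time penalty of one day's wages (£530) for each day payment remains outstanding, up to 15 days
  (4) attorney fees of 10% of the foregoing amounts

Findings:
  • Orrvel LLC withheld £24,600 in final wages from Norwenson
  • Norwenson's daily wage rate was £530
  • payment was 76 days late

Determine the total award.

£62,865

Liquidated damages (equal amount): £24,600
Penalty days: min(76, 15) = 15
Waiting-time penalty: 15 × £530 = £7,950
Subtotal: £24,600 + £24,600 + £7,950 = £57,150
Attorney fees: 10% of £57,150 = £5,715
Total award: £57,150 + £5,715 = £62,865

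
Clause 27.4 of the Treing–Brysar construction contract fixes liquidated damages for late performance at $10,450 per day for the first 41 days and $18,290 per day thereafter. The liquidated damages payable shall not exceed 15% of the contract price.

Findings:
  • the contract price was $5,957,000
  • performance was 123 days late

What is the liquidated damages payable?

$893,550

First 41 days: 41 × $10,450 = $428,450
Remaining days: (123 − 41) × $18,290 = $1,499,780
Accrued per-day damages: $428,450 + $1,499,780 = $1,928,230
Cap: 15% of $5,957,000 = $893,550
Cap at $893,550: $1,928,230 exceeds the cap → $893,550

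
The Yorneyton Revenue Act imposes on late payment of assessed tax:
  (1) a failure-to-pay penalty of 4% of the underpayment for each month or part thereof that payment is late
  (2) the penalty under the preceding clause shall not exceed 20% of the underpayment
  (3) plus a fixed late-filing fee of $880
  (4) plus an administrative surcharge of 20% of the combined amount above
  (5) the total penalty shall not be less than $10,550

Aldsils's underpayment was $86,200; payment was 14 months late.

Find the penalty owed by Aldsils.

Accrued rate: 4% × 14 = 56%, capped at 20% → 20%
Failure-to-pay penalty: 20% of $86,200 = $17,240
Penalty before surcharge: $17,240 + $880 = $18,120
Administrative surcharge: 20% of $18,120 = $3,624
Total penalty: $18,120 + $3,624 = $21,744
Minimum $10,550: $21,744 meets the minimum, no increase.

$21,744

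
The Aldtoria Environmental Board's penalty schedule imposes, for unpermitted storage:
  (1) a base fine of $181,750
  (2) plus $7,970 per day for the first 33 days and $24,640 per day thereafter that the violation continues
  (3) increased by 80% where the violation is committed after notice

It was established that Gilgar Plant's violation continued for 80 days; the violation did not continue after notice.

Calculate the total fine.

First 33 days: 33 × $7,970 = $263,010
Remaining days: (80 − 33) × $24,640 = $1,158,080
Per-day component: $263,010 + $1,158,080 = $1,421,090
Base plus per-day: $181,750 + $1,421,090 = $1,602,840
The violation did not continue after notice: no 80% increase.

$1,602,840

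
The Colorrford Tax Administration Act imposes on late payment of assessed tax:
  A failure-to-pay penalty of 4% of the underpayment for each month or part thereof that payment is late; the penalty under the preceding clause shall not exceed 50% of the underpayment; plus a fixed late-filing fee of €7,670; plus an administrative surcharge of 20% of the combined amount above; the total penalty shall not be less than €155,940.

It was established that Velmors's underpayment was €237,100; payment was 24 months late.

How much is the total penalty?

Accrued rate: 4% × 24 = 96%, capped at 50% → 50%
Failure-to-pay penalty: 50% of €237,100 = €118,550
Penalty before surcharge: €118,550 + €7,670 = €126,220
Administrative surcharge: 20% of €126,220 = €25,244
Total penalty: €126,220 + €25,244 = €151,464
Minimum €155,940: €151,464 is below the minimum → €155,940

Penalty: €155,940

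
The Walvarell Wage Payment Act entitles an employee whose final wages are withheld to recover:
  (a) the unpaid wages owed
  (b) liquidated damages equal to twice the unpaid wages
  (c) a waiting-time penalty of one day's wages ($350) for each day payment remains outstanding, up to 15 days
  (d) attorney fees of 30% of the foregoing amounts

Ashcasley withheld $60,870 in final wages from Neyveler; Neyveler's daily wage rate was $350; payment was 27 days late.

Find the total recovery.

Total award: $244,218

Doubled: 2 × $60,870 = $121,740
Penalty days: min(27, 15) = 15
Waiting-time penalty: 15 × $350 = $5,250
Subtotal: $60,870 + $121,740 + $5,250 = $187,860
Attorney fees: 30% of $187,860 = $56,358
Total award: $187,860 + $56,358 = $244,218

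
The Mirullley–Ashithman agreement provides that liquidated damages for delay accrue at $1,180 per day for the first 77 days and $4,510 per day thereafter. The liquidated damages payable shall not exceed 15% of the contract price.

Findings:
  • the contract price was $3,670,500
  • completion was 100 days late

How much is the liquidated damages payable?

First 77 days: 77 × $1,180 = $90,860
Remaining days: (100 − 77) × $4,510 = $103,730
Accrued per-day damages: $90,860 + $103,730 = $194,590
Cap: 15% of $3,670,500 = $550,575
Cap at $550,575: $194,590 is within the cap, no reduction.

Liquidated damages: $194,590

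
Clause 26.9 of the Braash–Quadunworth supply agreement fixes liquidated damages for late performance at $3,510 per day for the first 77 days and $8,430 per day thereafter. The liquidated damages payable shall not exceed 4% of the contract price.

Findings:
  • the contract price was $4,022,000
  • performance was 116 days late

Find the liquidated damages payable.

$160,880

First 77 days: 77 × $3,510 = $270,270
Remaining days: (116 − 77) × $8,430 = $328,770
Accrued per-day damages: $270,270 + $328,770 = $599,040
Cap: 4% of $4,022,000 = $160,880
Cap at $160,880: $599,040 exceeds the cap → $160,880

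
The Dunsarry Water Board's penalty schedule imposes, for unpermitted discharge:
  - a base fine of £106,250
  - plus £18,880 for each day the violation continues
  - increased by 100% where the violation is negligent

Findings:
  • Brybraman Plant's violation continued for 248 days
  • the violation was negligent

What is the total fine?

£9,576,980

Per-day component: 248 × £18,880 = £4,682,240
Base plus per-day: £106,250 + £4,682,240 = £4,788,490
Enhancement: 100% of £4,788,490 = £4,788,490
Enhanced fine: £4,788,490 + £4,788,490 = £9,576,980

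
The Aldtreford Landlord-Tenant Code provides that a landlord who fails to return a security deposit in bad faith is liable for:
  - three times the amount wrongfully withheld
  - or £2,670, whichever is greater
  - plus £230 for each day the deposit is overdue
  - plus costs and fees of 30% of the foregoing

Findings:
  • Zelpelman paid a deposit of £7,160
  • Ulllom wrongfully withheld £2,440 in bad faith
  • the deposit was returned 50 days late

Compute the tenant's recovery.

Trebled: 3 × £2,440 = £7,320
Minimum £2,670: £7,320 meets the minimum, no increase.
Late-return penalty: 50 × £230 = £11,500
Damages plus late penalty: £7,320 + £11,500 = £18,820
Costs and fees: 30% of £18,820 = £5,646
Total recovery: £18,820 + £5,646 = £24,466

£24,466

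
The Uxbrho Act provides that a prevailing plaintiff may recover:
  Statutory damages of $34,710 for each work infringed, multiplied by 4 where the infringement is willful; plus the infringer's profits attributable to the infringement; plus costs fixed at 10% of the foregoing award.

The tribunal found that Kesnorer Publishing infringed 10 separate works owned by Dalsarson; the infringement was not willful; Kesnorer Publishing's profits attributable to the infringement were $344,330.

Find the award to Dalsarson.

$760,573

Statutory damages: 10 × $34,710 = $347,100
Infringement not willful: no ×4 enhancement.
Combined award: $347,100 + $344,330 = $691,430
Costs: 10% of $691,430 = $69,143
Award plus costs: $691,430 + $69,143 = $760,573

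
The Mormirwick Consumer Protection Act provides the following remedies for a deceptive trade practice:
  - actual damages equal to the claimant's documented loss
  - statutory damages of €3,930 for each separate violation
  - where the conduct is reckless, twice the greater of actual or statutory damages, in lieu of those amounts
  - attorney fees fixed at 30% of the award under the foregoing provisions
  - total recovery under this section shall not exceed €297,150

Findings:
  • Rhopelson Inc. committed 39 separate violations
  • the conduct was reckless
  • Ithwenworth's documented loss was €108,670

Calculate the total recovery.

€297,150

Statutory damages: 39 × €3,930 = €153,270
Greater of actual damages (€108,670) or statutory damages (€153,270): €153,270
Doubled: 2 × €153,270 = €306,540
Attorney fees: 30% of €306,540 = €91,962
Total before cap: €306,540 + €91,962 = €398,502
Cap at €297,150: €398,502 exceeds the cap → €297,150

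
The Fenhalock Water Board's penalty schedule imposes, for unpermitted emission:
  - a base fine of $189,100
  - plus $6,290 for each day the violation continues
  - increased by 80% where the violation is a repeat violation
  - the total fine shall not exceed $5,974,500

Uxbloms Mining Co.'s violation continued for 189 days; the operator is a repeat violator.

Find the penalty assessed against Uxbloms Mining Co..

Per-day component: 189 × $6,290 = $1,188,810
Base plus per-day: $189,100 + $1,188,810 = $1,377,910
Enhancement: 80% of $1,377,910 = $1,102,328
Enhanced fine: $1,377,910 + $1,102,328 = $2,480,238
Cap at $5,974,500: $2,480,238 is within the cap, no reduction.

Civil penalty: $2,480,238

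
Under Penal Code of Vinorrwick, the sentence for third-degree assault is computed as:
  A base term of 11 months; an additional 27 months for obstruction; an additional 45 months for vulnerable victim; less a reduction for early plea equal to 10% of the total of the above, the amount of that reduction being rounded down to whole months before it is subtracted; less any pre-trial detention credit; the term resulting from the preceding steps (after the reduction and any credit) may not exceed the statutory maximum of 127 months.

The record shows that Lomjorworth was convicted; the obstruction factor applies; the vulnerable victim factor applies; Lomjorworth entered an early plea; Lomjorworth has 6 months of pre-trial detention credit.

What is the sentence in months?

69 months

Obstruction enhancement: +27 months
Vulnerable victim enhancement: +45 months
Adjusted term: 11 months + 27 months + 45 months = 83 months
Early plea reduction: 10% of 83 months = 8 months (rounded down)
After reduction: 83 − 8 = 75 months
Less pre-trial detention credit: 75 months − 6 months = 69 months
Cap at 127 months: 69 months is within the cap, no reduction.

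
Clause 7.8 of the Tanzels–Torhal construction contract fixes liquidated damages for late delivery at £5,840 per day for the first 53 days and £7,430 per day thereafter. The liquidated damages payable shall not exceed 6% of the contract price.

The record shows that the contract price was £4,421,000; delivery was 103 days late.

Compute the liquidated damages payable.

£265,260

First 53 days: 53 × £5,840 = £309,520
Remaining days: (103 − 53) × £7,430 = £371,500
Accrued per-day damages: £309,520 + £371,500 = £681,020
Cap: 6% of £4,421,000 = £265,260
Cap at £265,260: £681,020 exceeds the cap → £265,260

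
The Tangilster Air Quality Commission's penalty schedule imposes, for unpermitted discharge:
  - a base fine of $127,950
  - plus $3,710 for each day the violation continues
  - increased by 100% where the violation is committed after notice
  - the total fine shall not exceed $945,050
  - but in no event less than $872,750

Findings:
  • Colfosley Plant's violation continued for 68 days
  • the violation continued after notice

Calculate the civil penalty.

Per-day component: 68 × $3,710 = $252,280
Base plus per-day: $127,950 + $252,280 = $380,230
Enhancement: 100% of $380,230 = $380,230
Enhanced fine: $380,230 + $380,230 = $760,460
Cap at $945,050: $760,460 is within the cap, no reduction.
Minimum $872,750: $760,460 is below the minimum → $872,750

$872,750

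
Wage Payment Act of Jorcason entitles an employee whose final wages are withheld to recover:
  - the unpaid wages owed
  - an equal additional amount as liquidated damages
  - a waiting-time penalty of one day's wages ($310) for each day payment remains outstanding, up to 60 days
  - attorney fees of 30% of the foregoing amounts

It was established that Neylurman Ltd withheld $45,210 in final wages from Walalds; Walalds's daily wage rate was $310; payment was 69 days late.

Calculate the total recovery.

Liquidated damages (equal amount): $45,210
Penalty days: min(69, 60) = 60
Waiting-time penalty: 60 × $310 = $18,600
Subtotal: $45,210 + $45,210 + $18,600 = $109,020
Attorney fees: 30% of $109,020 = $32,706
Total award: $109,020 + $32,706 = $141,726

$141,726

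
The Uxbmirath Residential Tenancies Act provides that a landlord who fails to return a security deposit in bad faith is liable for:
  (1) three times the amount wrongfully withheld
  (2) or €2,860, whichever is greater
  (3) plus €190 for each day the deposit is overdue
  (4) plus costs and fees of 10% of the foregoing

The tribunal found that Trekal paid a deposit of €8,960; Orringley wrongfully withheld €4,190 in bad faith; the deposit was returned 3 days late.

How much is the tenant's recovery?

Trebled: 3 × €4,190 = €12,570
Minimum €2,860: €12,570 meets the minimum, no increase.
Late-return penalty: 3 × €190 = €570
Damages plus late penalty: €12,570 + €570 = €13,140
Costs and fees: 10% of €13,140 = €1,314
Total recovery: €13,140 + €1,314 = €14,454

€14,454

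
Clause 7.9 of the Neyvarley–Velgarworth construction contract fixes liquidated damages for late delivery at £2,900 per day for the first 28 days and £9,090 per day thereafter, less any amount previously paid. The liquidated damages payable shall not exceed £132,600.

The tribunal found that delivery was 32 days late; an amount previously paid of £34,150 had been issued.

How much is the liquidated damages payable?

First 28 days: 28 × £2,900 = £81,200
Remaining days: (32 − 28) × £9,090 = £36,360
Accrued per-day damages: £81,200 + £36,360 = £117,560
Less amount previously paid: £117,560 − £34,150 = £83,410
Cap at £132,600: £83,410 is within the cap, no reduction.

£83,410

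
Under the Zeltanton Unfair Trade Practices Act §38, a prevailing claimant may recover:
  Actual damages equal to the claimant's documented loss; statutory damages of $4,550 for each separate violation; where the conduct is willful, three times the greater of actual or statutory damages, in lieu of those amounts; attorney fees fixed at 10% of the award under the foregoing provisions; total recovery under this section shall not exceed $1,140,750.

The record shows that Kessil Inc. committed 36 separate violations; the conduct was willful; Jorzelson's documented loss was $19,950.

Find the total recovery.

Statutory damages: 36 × $4,550 = $163,800
Greater of actual damages ($19,950) or statutory damages ($163,800): $163,800
Trebled: 3 × $163,800 = $491,400
Attorney fees: 10% of $491,400 = $49,140
Total before cap: $491,400 + $49,140 = $540,540
Cap at $1,140,750: $540,540 is within the cap, no reduction.

$540,540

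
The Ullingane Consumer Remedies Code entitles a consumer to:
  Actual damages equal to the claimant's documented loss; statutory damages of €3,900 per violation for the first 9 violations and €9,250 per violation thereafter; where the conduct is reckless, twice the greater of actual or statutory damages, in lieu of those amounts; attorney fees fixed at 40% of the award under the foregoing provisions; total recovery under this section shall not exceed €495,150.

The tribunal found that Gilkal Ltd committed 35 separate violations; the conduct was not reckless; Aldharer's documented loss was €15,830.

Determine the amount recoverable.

Total recovery: €408,002

First 9 violations: 9 × €3,900 = €35,100
Remaining violations: (35 − 9) × €9,250 = €240,500
Statutory damages: €35,100 + €240,500 = €275,600
Conduct not reckless: the in-lieu enhancement does not apply.
Actual plus statutory damages: €15,830 + €275,600 = €291,430
Attorney fees: 40% of €291,430 = €116,572
Total before cap: €291,430 + €116,572 = €408,002
Cap at €495,150: €408,002 is within the cap, no reduction.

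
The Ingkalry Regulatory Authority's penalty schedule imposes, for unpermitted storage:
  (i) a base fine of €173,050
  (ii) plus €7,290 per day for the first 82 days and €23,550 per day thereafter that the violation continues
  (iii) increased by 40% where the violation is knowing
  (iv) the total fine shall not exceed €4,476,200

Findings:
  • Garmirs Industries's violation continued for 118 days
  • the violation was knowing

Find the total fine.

€2,266,082

First 82 days: 82 × €7,290 = €597,780
Remaining days: (118 − 82) × €23,550 = €847,800
Per-day component: €597,780 + €847,800 = €1,445,580
Base plus per-day: €173,050 + €1,445,580 = €1,618,630
Enhancement: 40% of €1,618,630 = €647,452
Enhanced fine: €1,618,630 + €647,452 = €2,266,082
Cap at €4,476,200: €2,266,082 is within the cap, no reduction.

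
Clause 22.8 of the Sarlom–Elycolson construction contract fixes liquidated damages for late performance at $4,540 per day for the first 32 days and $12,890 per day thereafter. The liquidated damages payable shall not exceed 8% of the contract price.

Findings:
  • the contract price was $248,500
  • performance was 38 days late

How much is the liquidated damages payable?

$19,880

First 32 days: 32 × $4,540 = $145,280
Remaining days: (38 − 32) × $12,890 = $77,340
Accrued per-day damages: $145,280 + $77,340 = $222,620
Cap: 8% of $248,500 = $19,880
Cap at $19,880: $222,620 exceeds the cap → $19,880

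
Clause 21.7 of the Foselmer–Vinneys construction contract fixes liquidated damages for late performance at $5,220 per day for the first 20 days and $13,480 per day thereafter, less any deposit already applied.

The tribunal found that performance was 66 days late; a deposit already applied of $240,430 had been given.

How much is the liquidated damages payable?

$484,050

First 20 days: 20 × $5,220 = $104,400
Remaining days: (66 − 20) × $13,480 = $620,080
Accrued per-day damages: $104,400 + $620,080 = $724,480
Less deposit already applied: $724,480 − $240,430 = $484,050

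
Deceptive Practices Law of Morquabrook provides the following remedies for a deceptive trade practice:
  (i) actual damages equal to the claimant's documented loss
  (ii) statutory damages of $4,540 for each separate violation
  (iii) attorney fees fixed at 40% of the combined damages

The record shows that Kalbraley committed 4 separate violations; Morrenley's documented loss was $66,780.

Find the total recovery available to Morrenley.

$118,916

Statutory damages: 4 × $4,540 = $18,160
Combined damages: $66,780 + $18,160 = $84,940
Attorney fees: 40% of $84,940 = $33,976
Total recovery: $84,940 + $33,976 = $118,916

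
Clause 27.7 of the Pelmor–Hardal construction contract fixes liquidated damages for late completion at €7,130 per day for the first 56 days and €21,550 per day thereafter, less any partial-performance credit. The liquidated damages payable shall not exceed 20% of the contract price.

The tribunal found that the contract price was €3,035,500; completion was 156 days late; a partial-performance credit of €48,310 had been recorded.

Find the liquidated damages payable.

€607,100

First 56 days: 56 × €7,130 = €399,280
Remaining days: (156 − 56) × €21,550 = €2,155,000
Accrued per-day damages: €399,280 + €2,155,000 = €2,554,280
Less partial-performance credit: €2,554,280 − €48,310 = €2,505,970
Cap: 20% of €3,035,500 = €607,100
Cap at €607,100: €2,505,970 exceeds the cap → €607,100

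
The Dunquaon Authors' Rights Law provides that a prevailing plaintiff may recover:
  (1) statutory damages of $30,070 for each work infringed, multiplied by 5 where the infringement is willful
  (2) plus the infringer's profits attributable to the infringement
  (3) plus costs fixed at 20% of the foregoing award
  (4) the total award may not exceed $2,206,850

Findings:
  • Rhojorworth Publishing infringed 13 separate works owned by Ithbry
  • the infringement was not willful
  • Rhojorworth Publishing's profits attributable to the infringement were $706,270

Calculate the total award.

Statutory damages: 13 × $30,070 = $390,910
Infringement not willful: no ×5 enhancement.
Combined award: $390,910 + $706,270 = $1,097,180
Costs: 20% of $1,097,180 = $219,436
Award plus costs: $1,097,180 + $219,436 = $1,316,616
Cap at $2,206,850: $1,316,616 is within the cap, no reduction.

$1,316,616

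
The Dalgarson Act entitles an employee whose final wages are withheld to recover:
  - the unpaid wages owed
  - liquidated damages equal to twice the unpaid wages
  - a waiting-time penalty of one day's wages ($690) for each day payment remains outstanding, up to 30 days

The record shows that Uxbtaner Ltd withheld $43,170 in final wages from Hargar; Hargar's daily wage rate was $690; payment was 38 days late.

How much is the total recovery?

Total award: $150,210

Doubled: 2 × $43,170 = $86,340
Penalty days: min(38, 30) = 30
Waiting-time penalty: 30 × $690 = $20,700
Total award: $43,170 + $86,340 + $20,700 = $150,210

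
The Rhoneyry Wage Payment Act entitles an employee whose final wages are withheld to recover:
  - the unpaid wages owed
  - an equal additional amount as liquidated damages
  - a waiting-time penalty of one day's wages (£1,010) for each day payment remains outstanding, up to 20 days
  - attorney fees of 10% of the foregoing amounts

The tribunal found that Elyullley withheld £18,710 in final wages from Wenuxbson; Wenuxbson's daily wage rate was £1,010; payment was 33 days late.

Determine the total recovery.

£63,382

Liquidated damages (equal amount): £18,710
Penalty days: min(33, 20) = 20
Waiting-time penalty: 20 × £1,010 = £20,200
Subtotal: £18,710 + £18,710 + £20,200 = £57,620
Attorney fees: 10% of £57,620 = £5,762
Total award: £57,620 + £5,762 = £63,382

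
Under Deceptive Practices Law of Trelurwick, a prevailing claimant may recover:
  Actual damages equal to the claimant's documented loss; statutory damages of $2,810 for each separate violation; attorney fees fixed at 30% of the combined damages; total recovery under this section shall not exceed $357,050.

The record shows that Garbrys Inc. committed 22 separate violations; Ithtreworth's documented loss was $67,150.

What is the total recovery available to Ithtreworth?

$167,661

Statutory damages: 22 × $2,810 = $61,820
Combined damages: $67,150 + $61,820 = $128,970
Attorney fees: 30% of $128,970 = $38,691
Total before cap: $128,970 + $38,691 = $167,661
Cap at $357,050: $167,661 is within the cap, no reduction.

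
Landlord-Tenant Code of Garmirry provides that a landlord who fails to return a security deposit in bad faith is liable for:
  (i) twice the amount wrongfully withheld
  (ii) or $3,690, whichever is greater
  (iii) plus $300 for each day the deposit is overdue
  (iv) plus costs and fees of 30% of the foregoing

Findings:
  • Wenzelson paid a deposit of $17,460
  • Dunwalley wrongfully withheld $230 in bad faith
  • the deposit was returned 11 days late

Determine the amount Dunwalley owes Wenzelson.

$9,087

Doubled: 2 × $230 = $460
Minimum $3,690: $460 is below the minimum → $3,690
Late-return penalty: 11 × $300 = $3,300
Damages plus late penalty: $3,690 + $3,300 = $6,990
Costs and fees: 30% of $6,990 = $2,097
Total recovery: $6,990 + $2,097 = $9,087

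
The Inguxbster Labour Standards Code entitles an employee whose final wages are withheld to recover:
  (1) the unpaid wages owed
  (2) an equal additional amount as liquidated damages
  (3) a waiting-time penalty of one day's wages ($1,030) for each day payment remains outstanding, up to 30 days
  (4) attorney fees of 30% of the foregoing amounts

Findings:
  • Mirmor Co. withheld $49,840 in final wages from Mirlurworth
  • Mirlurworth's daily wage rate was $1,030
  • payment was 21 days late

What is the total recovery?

$157,703

Liquidated damages (equal amount): $49,840
Penalty days: min(21, 30) = 21
Waiting-time penalty: 21 × $1,030 = $21,630
Subtotal: $49,840 + $49,840 + $21,630 = $121,310
Attorney fees: 30% of $121,310 = $36,393
Total award: $121,310 + $36,393 = $157,703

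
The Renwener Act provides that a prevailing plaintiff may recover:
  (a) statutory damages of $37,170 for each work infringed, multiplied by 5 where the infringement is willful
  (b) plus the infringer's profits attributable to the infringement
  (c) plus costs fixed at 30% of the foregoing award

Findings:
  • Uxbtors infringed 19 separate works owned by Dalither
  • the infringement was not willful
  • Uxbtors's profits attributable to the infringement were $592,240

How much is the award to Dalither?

Statutory damages: 19 × $37,170 = $706,230
Infringement not willful: no ×5 enhancement.
Combined award: $706,230 + $592,240 = $1,298,470
Costs: 30% of $1,298,470 = $389,541
Award plus costs: $1,298,470 + $389,541 = $1,688,011

Award: $1,688,011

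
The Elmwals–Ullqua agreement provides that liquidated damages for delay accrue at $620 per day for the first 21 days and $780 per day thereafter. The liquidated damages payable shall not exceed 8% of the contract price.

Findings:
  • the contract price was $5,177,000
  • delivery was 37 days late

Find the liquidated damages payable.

First 21 days: 21 × $620 = $13,020
Remaining days: (37 − 21) × $780 = $12,480
Accrued per-day damages: $13,020 + $12,480 = $25,500
Cap: 8% of $5,177,000 = $414,160
Cap at $414,160: $25,500 is within the cap, no reduction.

$25,500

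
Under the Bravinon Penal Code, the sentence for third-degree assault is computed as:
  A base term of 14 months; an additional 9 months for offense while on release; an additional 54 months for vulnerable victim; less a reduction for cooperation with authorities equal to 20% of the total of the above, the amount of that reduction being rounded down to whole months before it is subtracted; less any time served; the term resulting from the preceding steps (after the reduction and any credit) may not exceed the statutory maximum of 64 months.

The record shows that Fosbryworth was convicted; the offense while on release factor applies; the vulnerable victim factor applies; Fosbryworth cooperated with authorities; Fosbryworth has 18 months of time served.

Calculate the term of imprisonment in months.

44 months

Offense while on release enhancement: +9 months
Vulnerable victim enhancement: +54 months
Adjusted term: 14 months + 9 months + 54 months = 77 months
Cooperation with authorities reduction: 20% of 77 months = 15 months (rounded down)
After reduction: 77 − 15 = 62 months
Less time served: 62 months − 18 months = 44 months
Cap at 64 months: 44 months is within the cap, no reduction.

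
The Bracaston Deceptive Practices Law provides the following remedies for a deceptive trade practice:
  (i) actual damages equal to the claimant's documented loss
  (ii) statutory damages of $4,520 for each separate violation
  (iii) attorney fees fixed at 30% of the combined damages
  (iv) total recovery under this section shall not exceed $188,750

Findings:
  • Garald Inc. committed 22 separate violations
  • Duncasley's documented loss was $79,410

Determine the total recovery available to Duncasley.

$188,750

Statutory damages: 22 × $4,520 = $99,440
Combined damages: $79,410 + $99,440 = $178,850
Attorney fees: 30% of $178,850 = $53,655
Total before cap: $178,850 + $53,655 = $232,505
Cap at $188,750: $232,505 exceeds the cap → $188,750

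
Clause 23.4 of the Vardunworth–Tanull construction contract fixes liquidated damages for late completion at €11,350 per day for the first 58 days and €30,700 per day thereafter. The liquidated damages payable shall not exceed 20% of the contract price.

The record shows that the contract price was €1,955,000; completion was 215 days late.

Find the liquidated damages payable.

€391,000

First 58 days: 58 × €11,350 = €658,300
Remaining days: (215 − 58) × €30,700 = €4,819,900
Accrued per-day damages: €658,300 + €4,819,900 = €5,478,200
Cap: 20% of €1,955,000 = €391,000
Cap at €391,000: €5,478,200 exceeds the cap → €391,000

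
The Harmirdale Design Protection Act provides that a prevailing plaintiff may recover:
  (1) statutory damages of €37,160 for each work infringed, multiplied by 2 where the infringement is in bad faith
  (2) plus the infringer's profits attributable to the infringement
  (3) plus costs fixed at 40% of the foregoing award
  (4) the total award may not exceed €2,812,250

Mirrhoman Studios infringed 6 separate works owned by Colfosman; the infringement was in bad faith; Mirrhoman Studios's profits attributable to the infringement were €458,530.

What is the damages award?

Statutory damages: 6 × €37,160 = €222,960
Doubled: 2 × €222,960 = €445,920
Combined award: €445,920 + €458,530 = €904,450
Costs: 40% of €904,450 = €361,780
Award plus costs: €904,450 + €361,780 = €1,266,230
Cap at €2,812,250: €1,266,230 is within the cap, no reduction.

€1,266,230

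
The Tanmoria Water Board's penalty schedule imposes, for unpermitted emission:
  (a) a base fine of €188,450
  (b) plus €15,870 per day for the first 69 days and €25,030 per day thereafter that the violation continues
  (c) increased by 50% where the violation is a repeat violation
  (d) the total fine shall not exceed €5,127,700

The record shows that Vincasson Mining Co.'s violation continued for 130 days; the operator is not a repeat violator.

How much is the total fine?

Civil penalty: €2,810,310

First 69 days: 69 × €15,870 = €1,095,030
Remaining days: (130 − 69) × €25,030 = €1,526,830
Per-day component: €1,095,030 + €1,526,830 = €2,621,860
Base plus per-day: €188,450 + €2,621,860 = €2,810,310
The operator is not a repeat violator: no 50% increase.
Cap at €5,127,700: €2,810,310 is within the cap, no reduction.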